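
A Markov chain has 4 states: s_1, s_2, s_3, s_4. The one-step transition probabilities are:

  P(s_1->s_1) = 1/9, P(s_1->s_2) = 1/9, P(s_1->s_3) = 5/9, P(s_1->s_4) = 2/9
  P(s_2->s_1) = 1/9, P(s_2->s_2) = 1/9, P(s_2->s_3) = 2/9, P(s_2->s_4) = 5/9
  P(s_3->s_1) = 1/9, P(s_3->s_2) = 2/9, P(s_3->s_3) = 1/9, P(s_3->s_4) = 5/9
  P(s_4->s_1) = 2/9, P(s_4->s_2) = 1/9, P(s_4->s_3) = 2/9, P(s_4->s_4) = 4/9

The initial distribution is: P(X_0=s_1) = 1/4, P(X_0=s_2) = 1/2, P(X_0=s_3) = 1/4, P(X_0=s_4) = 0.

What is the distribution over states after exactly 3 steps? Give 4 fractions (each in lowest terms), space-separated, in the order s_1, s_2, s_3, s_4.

Propagating the distribution step by step (d_{t+1} = d_t * P):
d_0 = (s_1=1/4, s_2=1/2, s_3=1/4, s_4=0)
  d_1[s_1] = 1/4*1/9 + 1/2*1/9 + 1/4*1/9 + 0*2/9 = 1/9
  d_1[s_2] = 1/4*1/9 + 1/2*1/9 + 1/4*2/9 + 0*1/9 = 5/36
  d_1[s_3] = 1/4*5/9 + 1/2*2/9 + 1/4*1/9 + 0*2/9 = 5/18
  d_1[s_4] = 1/4*2/9 + 1/2*5/9 + 1/4*5/9 + 0*4/9 = 17/36
d_1 = (s_1=1/9, s_2=5/36, s_3=5/18, s_4=17/36)
  d_2[s_1] = 1/9*1/9 + 5/36*1/9 + 5/18*1/9 + 17/36*2/9 = 53/324
  d_2[s_2] = 1/9*1/9 + 5/36*1/9 + 5/18*2/9 + 17/36*1/9 = 23/162
  d_2[s_3] = 1/9*5/9 + 5/36*2/9 + 5/18*1/9 + 17/36*2/9 = 37/162
  d_2[s_4] = 1/9*2/9 + 5/36*5/9 + 5/18*5/9 + 17/36*4/9 = 151/324
d_2 = (s_1=53/324, s_2=23/162, s_3=37/162, s_4=151/324)
  d_3[s_1] = 53/324*1/9 + 23/162*1/9 + 37/162*1/9 + 151/324*2/9 = 475/2916
  d_3[s_2] = 53/324*1/9 + 23/162*1/9 + 37/162*2/9 + 151/324*1/9 = 199/1458
  d_3[s_3] = 53/324*5/9 + 23/162*2/9 + 37/162*1/9 + 151/324*2/9 = 733/2916
  d_3[s_4] = 53/324*2/9 + 23/162*5/9 + 37/162*5/9 + 151/324*4/9 = 655/1458
d_3 = (s_1=475/2916, s_2=199/1458, s_3=733/2916, s_4=655/1458)

Answer: 475/2916 199/1458 733/2916 655/1458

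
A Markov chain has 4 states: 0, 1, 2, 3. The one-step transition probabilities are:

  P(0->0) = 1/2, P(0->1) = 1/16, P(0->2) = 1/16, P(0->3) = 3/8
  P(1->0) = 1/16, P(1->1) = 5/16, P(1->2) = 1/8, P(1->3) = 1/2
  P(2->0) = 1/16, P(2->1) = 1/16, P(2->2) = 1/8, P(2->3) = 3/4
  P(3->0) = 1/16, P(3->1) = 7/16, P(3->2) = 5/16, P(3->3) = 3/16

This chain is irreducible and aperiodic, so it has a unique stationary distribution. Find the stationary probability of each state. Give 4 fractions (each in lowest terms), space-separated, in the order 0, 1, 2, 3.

The stationary distribution satisfies pi = pi * P, i.e.:
  pi_0 = 1/2*pi_0 + 1/16*pi_1 + 1/16*pi_2 + 1/16*pi_3
  pi_1 = 1/16*pi_0 + 5/16*pi_1 + 1/16*pi_2 + 7/16*pi_3
  pi_2 = 1/16*pi_0 + 1/8*pi_1 + 1/8*pi_2 + 5/16*pi_3
  pi_3 = 3/8*pi_0 + 1/2*pi_1 + 3/4*pi_2 + 3/16*pi_3
with normalization: pi_0 + pi_1 + pi_2 + pi_3 = 1.

Using the first 3 balance equations plus normalization, the linear system A*pi = b is:
  [-1/2, 1/16, 1/16, 1/16] . pi = 0
  [1/16, -11/16, 1/16, 7/16] . pi = 0
  [1/16, 1/8, -7/8, 5/16] . pi = 0
  [1, 1, 1, 1] . pi = 1

Solving yields:
  pi_0 = 1/9
  pi_1 = 31/108
  pi_2 = 7/36
  pi_3 = 11/27

Verification (pi * P):
  1/9*1/2 + 31/108*1/16 + 7/36*1/16 + 11/27*1/16 = 1/9 = pi_0  (ok)
  1/9*1/16 + 31/108*5/16 + 7/36*1/16 + 11/27*7/16 = 31/108 = pi_1  (ok)
  1/9*1/16 + 31/108*1/8 + 7/36*1/8 + 11/27*5/16 = 7/36 = pi_2  (ok)
  1/9*3/8 + 31/108*1/2 + 7/36*3/4 + 11/27*3/16 = 11/27 = pi_3  (ok)

Answer: 1/9 31/108 7/36 11/27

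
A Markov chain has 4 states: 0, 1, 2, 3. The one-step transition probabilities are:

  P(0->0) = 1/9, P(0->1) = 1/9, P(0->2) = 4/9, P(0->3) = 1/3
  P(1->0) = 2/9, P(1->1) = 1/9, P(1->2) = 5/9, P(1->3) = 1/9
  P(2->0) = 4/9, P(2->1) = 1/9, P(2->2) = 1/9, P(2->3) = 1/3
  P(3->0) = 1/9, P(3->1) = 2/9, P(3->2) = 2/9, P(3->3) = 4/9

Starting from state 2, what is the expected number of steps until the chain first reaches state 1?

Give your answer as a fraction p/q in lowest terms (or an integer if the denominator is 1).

Answer: 72/11

Derivation:
Let h_i = expected steps to first reach 1 from state i.
Boundary: h_1 = 0.
First-step equations for the other states:
  h_0 = 1 + 1/9*h_0 + 1/9*h_1 + 4/9*h_2 + 1/3*h_3
  h_2 = 1 + 4/9*h_0 + 1/9*h_1 + 1/9*h_2 + 1/3*h_3
  h_3 = 1 + 1/9*h_0 + 2/9*h_1 + 2/9*h_2 + 4/9*h_3

Substituting h_1 = 0 and rearranging gives the linear system (I - Q) h = 1:
  [8/9, -4/9, -1/3] . (h_0, h_2, h_3) = 1
  [-4/9, 8/9, -1/3] . (h_0, h_2, h_3) = 1
  [-1/9, -2/9, 5/9] . (h_0, h_2, h_3) = 1

Solving yields:
  h_0 = 72/11
  h_2 = 72/11
  h_3 = 63/11

Starting state is 2, so the expected hitting time is h_2 = 72/11.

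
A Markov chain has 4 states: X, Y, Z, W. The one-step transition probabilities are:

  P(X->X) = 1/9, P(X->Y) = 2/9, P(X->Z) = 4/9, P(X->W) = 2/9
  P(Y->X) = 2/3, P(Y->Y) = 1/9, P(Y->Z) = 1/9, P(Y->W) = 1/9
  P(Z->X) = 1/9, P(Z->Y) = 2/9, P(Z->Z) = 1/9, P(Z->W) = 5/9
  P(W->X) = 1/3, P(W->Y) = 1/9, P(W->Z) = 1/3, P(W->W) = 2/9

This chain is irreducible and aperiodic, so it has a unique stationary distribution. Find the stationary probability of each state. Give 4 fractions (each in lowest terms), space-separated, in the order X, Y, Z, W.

The stationary distribution satisfies pi = pi * P, i.e.:
  pi_X = 1/9*pi_X + 2/3*pi_Y + 1/9*pi_Z + 1/3*pi_W
  pi_Y = 2/9*pi_X + 1/9*pi_Y + 2/9*pi_Z + 1/9*pi_W
  pi_Z = 4/9*pi_X + 1/9*pi_Y + 1/9*pi_Z + 1/3*pi_W
  pi_W = 2/9*pi_X + 1/9*pi_Y + 5/9*pi_Z + 2/9*pi_W
with normalization: pi_X + pi_Y + pi_Z + pi_W = 1.

Using the first 3 balance equations plus normalization, the linear system A*pi = b is:
  [-8/9, 2/3, 1/9, 1/3] . pi = 0
  [2/9, -8/9, 2/9, 1/9] . pi = 0
  [4/9, 1/9, -8/9, 1/3] . pi = 0
  [1, 1, 1, 1] . pi = 1

Solving yields:
  pi_X = 295/1089
  pi_Y = 62/363
  pi_Z = 290/1089
  pi_W = 106/363

Verification (pi * P):
  295/1089*1/9 + 62/363*2/3 + 290/1089*1/9 + 106/363*1/3 = 295/1089 = pi_X  (ok)
  295/1089*2/9 + 62/363*1/9 + 290/1089*2/9 + 106/363*1/9 = 62/363 = pi_Y  (ok)
  295/1089*4/9 + 62/363*1/9 + 290/1089*1/9 + 106/363*1/3 = 290/1089 = pi_Z  (ok)
  295/1089*2/9 + 62/363*1/9 + 290/1089*5/9 + 106/363*2/9 = 106/363 = pi_W  (ok)

Answer: 295/1089 62/363 290/1089 106/363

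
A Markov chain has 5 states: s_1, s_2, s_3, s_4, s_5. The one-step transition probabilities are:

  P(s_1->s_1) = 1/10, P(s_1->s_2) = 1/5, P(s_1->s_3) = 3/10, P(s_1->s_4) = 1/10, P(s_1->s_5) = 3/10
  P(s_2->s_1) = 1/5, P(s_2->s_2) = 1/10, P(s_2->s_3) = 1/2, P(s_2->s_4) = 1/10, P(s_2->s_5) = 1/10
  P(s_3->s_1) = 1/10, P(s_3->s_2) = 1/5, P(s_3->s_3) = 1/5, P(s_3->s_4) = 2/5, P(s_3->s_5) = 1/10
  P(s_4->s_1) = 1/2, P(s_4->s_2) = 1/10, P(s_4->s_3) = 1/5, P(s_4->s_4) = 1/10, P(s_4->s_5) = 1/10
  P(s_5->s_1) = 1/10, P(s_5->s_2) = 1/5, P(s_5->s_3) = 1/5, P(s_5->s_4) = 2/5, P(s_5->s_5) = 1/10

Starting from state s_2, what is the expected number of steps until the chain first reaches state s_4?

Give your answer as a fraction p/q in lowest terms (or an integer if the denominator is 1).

Answer: 130/31

Derivation:
Let h_i = expected steps to first reach s_4 from state i.
Boundary: h_s_4 = 0.
First-step equations for the other states:
  h_s_1 = 1 + 1/10*h_s_1 + 1/5*h_s_2 + 3/10*h_s_3 + 1/10*h_s_4 + 3/10*h_s_5
  h_s_2 = 1 + 1/5*h_s_1 + 1/10*h_s_2 + 1/2*h_s_3 + 1/10*h_s_4 + 1/10*h_s_5
  h_s_3 = 1 + 1/10*h_s_1 + 1/5*h_s_2 + 1/5*h_s_3 + 2/5*h_s_4 + 1/10*h_s_5
  h_s_5 = 1 + 1/10*h_s_1 + 1/5*h_s_2 + 1/5*h_s_3 + 2/5*h_s_4 + 1/10*h_s_5

Substituting h_s_4 = 0 and rearranging gives the linear system (I - Q) h = 1:
  [9/10, -1/5, -3/10, -3/10] . (h_s_1, h_s_2, h_s_3, h_s_5) = 1
  [-1/5, 9/10, -1/2, -1/10] . (h_s_1, h_s_2, h_s_3, h_s_5) = 1
  [-1/10, -1/5, 4/5, -1/10] . (h_s_1, h_s_2, h_s_3, h_s_5) = 1
  [-1/10, -1/5, -1/5, 9/10] . (h_s_1, h_s_2, h_s_3, h_s_5) = 1

Solving yields:
  h_s_1 = 130/31
  h_s_2 = 130/31
  h_s_3 = 100/31
  h_s_5 = 100/31

Starting state is s_2, so the expected hitting time is h_s_2 = 130/31.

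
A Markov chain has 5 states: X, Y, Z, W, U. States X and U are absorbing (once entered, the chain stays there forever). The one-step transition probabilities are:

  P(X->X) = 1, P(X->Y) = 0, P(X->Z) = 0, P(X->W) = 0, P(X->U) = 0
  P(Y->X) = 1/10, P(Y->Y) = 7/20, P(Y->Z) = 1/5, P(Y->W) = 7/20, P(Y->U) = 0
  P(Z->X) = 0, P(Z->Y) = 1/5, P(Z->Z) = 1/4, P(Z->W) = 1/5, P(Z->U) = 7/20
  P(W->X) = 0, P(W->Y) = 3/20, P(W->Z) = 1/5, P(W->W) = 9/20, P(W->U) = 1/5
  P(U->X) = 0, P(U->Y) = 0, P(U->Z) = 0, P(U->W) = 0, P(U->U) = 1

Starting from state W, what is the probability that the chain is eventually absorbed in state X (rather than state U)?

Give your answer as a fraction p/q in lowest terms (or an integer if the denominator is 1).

Answer: 61/643

Derivation:
Let a_i = P(absorbed in X | start in state i).
Boundary conditions: a_X = 1, a_U = 0.
For each transient state i, a_i = sum_j P(i->j) * a_j:
  a_Y = 1/10*a_X + 7/20*a_Y + 1/5*a_Z + 7/20*a_W + 0*a_U
  a_Z = 0*a_X + 1/5*a_Y + 1/4*a_Z + 1/5*a_W + 7/20*a_U
  a_W = 0*a_X + 3/20*a_Y + 1/5*a_Z + 9/20*a_W + 1/5*a_U

Substituting a_X = 1 and a_U = 0, rearrange to (I - Q) a = r where r[i] = P(i -> X):
  [13/20, -1/5, -7/20] . (a_Y, a_Z, a_W) = 1/10
  [-1/5, 3/4, -1/5] . (a_Y, a_Z, a_W) = 0
  [-3/20, -1/5, 11/20] . (a_Y, a_Z, a_W) = 0

Solving yields:
  a_Y = 149/643
  a_Z = 56/643
  a_W = 61/643

Starting state is W, so the absorption probability is a_W = 61/643.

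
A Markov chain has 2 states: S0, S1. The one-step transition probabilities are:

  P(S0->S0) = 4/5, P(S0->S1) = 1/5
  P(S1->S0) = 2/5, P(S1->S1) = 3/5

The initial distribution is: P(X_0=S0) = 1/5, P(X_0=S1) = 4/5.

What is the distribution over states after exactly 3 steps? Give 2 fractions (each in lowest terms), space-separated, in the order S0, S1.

Propagating the distribution step by step (d_{t+1} = d_t * P):
d_0 = (S0=1/5, S1=4/5)
  d_1[S0] = 1/5*4/5 + 4/5*2/5 = 12/25
  d_1[S1] = 1/5*1/5 + 4/5*3/5 = 13/25
d_1 = (S0=12/25, S1=13/25)
  d_2[S0] = 12/25*4/5 + 13/25*2/5 = 74/125
  d_2[S1] = 12/25*1/5 + 13/25*3/5 = 51/125
d_2 = (S0=74/125, S1=51/125)
  d_3[S0] = 74/125*4/5 + 51/125*2/5 = 398/625
  d_3[S1] = 74/125*1/5 + 51/125*3/5 = 227/625
d_3 = (S0=398/625, S1=227/625)

Answer: 398/625 227/625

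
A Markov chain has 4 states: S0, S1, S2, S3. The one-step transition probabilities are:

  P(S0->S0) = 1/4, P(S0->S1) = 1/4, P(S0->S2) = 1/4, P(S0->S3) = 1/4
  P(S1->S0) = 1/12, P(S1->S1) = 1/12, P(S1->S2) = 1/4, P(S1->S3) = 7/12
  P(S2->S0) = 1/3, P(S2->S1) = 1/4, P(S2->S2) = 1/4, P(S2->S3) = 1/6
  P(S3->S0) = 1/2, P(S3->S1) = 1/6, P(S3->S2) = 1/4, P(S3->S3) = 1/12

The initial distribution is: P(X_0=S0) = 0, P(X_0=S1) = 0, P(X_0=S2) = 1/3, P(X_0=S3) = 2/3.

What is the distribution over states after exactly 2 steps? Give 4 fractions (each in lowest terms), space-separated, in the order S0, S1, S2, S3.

Propagating the distribution step by step (d_{t+1} = d_t * P):
d_0 = (S0=0, S1=0, S2=1/3, S3=2/3)
  d_1[S0] = 0*1/4 + 0*1/12 + 1/3*1/3 + 2/3*1/2 = 4/9
  d_1[S1] = 0*1/4 + 0*1/12 + 1/3*1/4 + 2/3*1/6 = 7/36
  d_1[S2] = 0*1/4 + 0*1/4 + 1/3*1/4 + 2/3*1/4 = 1/4
  d_1[S3] = 0*1/4 + 0*7/12 + 1/3*1/6 + 2/3*1/12 = 1/9
d_1 = (S0=4/9, S1=7/36, S2=1/4, S3=1/9)
  d_2[S0] = 4/9*1/4 + 7/36*1/12 + 1/4*1/3 + 1/9*1/2 = 115/432
  d_2[S1] = 4/9*1/4 + 7/36*1/12 + 1/4*1/4 + 1/9*1/6 = 5/24
  d_2[S2] = 4/9*1/4 + 7/36*1/4 + 1/4*1/4 + 1/9*1/4 = 1/4
  d_2[S3] = 4/9*1/4 + 7/36*7/12 + 1/4*1/6 + 1/9*1/12 = 119/432
d_2 = (S0=115/432, S1=5/24, S2=1/4, S3=119/432)

Answer: 115/432 5/24 1/4 119/432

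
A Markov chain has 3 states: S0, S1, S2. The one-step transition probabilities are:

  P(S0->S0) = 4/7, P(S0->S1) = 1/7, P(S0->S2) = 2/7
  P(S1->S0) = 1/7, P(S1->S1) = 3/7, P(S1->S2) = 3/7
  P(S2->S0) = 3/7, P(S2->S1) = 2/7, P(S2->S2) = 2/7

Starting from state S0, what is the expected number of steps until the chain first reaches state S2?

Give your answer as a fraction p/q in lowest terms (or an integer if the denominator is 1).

Let h_i = expected steps to first reach S2 from state i.
Boundary: h_S2 = 0.
First-step equations for the other states:
  h_S0 = 1 + 4/7*h_S0 + 1/7*h_S1 + 2/7*h_S2
  h_S1 = 1 + 1/7*h_S0 + 3/7*h_S1 + 3/7*h_S2

Substituting h_S2 = 0 and rearranging gives the linear system (I - Q) h = 1:
  [3/7, -1/7] . (h_S0, h_S1) = 1
  [-1/7, 4/7] . (h_S0, h_S1) = 1

Solving yields:
  h_S0 = 35/11
  h_S1 = 28/11

Starting state is S0, so the expected hitting time is h_S0 = 35/11.

Answer: 35/11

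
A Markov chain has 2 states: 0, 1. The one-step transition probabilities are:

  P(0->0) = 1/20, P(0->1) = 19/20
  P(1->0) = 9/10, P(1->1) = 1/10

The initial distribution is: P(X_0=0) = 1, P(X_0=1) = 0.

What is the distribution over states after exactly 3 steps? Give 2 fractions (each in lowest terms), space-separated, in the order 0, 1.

Propagating the distribution step by step (d_{t+1} = d_t * P):
d_0 = (0=1, 1=0)
  d_1[0] = 1*1/20 + 0*9/10 = 1/20
  d_1[1] = 1*19/20 + 0*1/10 = 19/20
d_1 = (0=1/20, 1=19/20)
  d_2[0] = 1/20*1/20 + 19/20*9/10 = 343/400
  d_2[1] = 1/20*19/20 + 19/20*1/10 = 57/400
d_2 = (0=343/400, 1=57/400)
  d_3[0] = 343/400*1/20 + 57/400*9/10 = 1369/8000
  d_3[1] = 343/400*19/20 + 57/400*1/10 = 6631/8000
d_3 = (0=1369/8000, 1=6631/8000)

Answer: 1369/8000 6631/8000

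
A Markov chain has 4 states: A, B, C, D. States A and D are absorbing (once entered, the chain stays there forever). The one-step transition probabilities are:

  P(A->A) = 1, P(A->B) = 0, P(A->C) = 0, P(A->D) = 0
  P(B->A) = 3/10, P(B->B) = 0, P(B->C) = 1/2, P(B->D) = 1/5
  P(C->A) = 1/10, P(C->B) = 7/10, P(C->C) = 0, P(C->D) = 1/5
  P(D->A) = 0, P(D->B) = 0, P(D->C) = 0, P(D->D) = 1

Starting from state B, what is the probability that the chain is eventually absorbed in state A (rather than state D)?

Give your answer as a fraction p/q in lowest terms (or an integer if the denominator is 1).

Let a_i = P(absorbed in A | start in state i).
Boundary conditions: a_A = 1, a_D = 0.
For each transient state i, a_i = sum_j P(i->j) * a_j:
  a_B = 3/10*a_A + 0*a_B + 1/2*a_C + 1/5*a_D
  a_C = 1/10*a_A + 7/10*a_B + 0*a_C + 1/5*a_D

Substituting a_A = 1 and a_D = 0, rearrange to (I - Q) a = r where r[i] = P(i -> A):
  [1, -1/2] . (a_B, a_C) = 3/10
  [-7/10, 1] . (a_B, a_C) = 1/10

Solving yields:
  a_B = 7/13
  a_C = 31/65

Starting state is B, so the absorption probability is a_B = 7/13.

Answer: 7/13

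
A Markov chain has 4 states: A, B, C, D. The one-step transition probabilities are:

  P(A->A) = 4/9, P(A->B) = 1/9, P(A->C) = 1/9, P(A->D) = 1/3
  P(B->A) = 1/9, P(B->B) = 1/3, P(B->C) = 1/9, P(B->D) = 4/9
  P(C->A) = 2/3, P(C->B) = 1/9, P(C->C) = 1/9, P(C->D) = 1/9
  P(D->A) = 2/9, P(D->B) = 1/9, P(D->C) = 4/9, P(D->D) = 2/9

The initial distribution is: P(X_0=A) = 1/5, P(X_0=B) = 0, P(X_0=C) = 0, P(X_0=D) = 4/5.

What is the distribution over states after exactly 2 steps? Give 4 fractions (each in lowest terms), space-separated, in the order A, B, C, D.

Answer: 59/135 11/81 26/135 19/81

Derivation:
Propagating the distribution step by step (d_{t+1} = d_t * P):
d_0 = (A=1/5, B=0, C=0, D=4/5)
  d_1[A] = 1/5*4/9 + 0*1/9 + 0*2/3 + 4/5*2/9 = 4/15
  d_1[B] = 1/5*1/9 + 0*1/3 + 0*1/9 + 4/5*1/9 = 1/9
  d_1[C] = 1/5*1/9 + 0*1/9 + 0*1/9 + 4/5*4/9 = 17/45
  d_1[D] = 1/5*1/3 + 0*4/9 + 0*1/9 + 4/5*2/9 = 11/45
d_1 = (A=4/15, B=1/9, C=17/45, D=11/45)
  d_2[A] = 4/15*4/9 + 1/9*1/9 + 17/45*2/3 + 11/45*2/9 = 59/135
  d_2[B] = 4/15*1/9 + 1/9*1/3 + 17/45*1/9 + 11/45*1/9 = 11/81
  d_2[C] = 4/15*1/9 + 1/9*1/9 + 17/45*1/9 + 11/45*4/9 = 26/135
  d_2[D] = 4/15*1/3 + 1/9*4/9 + 17/45*1/9 + 11/45*2/9 = 19/81
d_2 = (A=59/135, B=11/81, C=26/135, D=19/81)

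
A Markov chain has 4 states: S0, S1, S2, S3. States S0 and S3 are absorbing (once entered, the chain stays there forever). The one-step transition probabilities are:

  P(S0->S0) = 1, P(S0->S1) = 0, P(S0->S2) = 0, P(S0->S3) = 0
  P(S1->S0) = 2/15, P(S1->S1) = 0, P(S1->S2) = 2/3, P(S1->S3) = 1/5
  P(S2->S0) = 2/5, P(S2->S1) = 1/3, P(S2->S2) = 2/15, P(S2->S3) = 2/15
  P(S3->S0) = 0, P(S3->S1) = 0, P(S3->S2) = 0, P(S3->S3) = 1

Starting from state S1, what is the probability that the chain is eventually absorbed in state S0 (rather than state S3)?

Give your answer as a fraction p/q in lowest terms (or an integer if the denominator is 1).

Answer: 86/145

Derivation:
Let a_i = P(absorbed in S0 | start in state i).
Boundary conditions: a_S0 = 1, a_S3 = 0.
For each transient state i, a_i = sum_j P(i->j) * a_j:
  a_S1 = 2/15*a_S0 + 0*a_S1 + 2/3*a_S2 + 1/5*a_S3
  a_S2 = 2/5*a_S0 + 1/3*a_S1 + 2/15*a_S2 + 2/15*a_S3

Substituting a_S0 = 1 and a_S3 = 0, rearrange to (I - Q) a = r where r[i] = P(i -> S0):
  [1, -2/3] . (a_S1, a_S2) = 2/15
  [-1/3, 13/15] . (a_S1, a_S2) = 2/5

Solving yields:
  a_S1 = 86/145
  a_S2 = 20/29

Starting state is S1, so the absorption probability is a_S1 = 86/145.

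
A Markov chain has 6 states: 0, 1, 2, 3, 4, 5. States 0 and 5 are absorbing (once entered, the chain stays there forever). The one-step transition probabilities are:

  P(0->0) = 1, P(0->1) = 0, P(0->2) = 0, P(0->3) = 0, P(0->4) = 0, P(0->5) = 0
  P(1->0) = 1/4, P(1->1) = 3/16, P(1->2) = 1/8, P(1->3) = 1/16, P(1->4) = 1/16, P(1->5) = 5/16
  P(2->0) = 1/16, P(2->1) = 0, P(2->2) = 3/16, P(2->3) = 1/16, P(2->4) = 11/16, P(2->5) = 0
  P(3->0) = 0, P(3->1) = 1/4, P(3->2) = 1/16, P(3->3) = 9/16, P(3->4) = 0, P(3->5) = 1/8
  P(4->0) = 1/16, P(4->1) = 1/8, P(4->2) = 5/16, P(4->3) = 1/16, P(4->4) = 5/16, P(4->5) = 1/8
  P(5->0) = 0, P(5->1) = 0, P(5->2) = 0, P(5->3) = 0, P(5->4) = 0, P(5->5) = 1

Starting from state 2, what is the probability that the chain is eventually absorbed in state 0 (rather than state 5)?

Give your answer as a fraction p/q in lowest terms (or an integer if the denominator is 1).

Answer: 239/551

Derivation:
Let a_i = P(absorbed in 0 | start in state i).
Boundary conditions: a_0 = 1, a_5 = 0.
For each transient state i, a_i = sum_j P(i->j) * a_j:
  a_1 = 1/4*a_0 + 3/16*a_1 + 1/8*a_2 + 1/16*a_3 + 1/16*a_4 + 5/16*a_5
  a_2 = 1/16*a_0 + 0*a_1 + 3/16*a_2 + 1/16*a_3 + 11/16*a_4 + 0*a_5
  a_3 = 0*a_0 + 1/4*a_1 + 1/16*a_2 + 9/16*a_3 + 0*a_4 + 1/8*a_5
  a_4 = 1/16*a_0 + 1/8*a_1 + 5/16*a_2 + 1/16*a_3 + 5/16*a_4 + 1/8*a_5

Substituting a_0 = 1 and a_5 = 0, rearrange to (I - Q) a = r where r[i] = P(i -> 0):
  [13/16, -1/8, -1/16, -1/16] . (a_1, a_2, a_3, a_4) = 1/4
  [0, 13/16, -1/16, -11/16] . (a_1, a_2, a_3, a_4) = 1/16
  [-1/4, -1/16, 7/16, 0] . (a_1, a_2, a_3, a_4) = 0
  [-1/8, -5/16, -1/16, 11/16] . (a_1, a_2, a_3, a_4) = 1/16

Solving yields:
  a_1 = 236/551
  a_2 = 239/551
  a_3 = 169/551
  a_4 = 217/551

Starting state is 2, so the absorption probability is a_2 = 239/551.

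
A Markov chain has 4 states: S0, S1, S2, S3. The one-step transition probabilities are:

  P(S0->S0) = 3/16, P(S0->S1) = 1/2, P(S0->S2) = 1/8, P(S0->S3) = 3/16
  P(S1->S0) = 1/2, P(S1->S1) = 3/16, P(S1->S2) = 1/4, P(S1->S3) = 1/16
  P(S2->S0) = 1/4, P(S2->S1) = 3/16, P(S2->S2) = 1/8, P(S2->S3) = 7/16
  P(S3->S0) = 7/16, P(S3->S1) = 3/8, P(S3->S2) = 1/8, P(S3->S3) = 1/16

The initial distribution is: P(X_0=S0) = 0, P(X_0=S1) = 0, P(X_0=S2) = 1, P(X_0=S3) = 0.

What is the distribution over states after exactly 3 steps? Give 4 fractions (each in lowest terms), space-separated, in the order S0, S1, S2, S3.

Answer: 1395/4096 1341/4096 345/2048 335/2048

Derivation:
Propagating the distribution step by step (d_{t+1} = d_t * P):
d_0 = (S0=0, S1=0, S2=1, S3=0)
  d_1[S0] = 0*3/16 + 0*1/2 + 1*1/4 + 0*7/16 = 1/4
  d_1[S1] = 0*1/2 + 0*3/16 + 1*3/16 + 0*3/8 = 3/16
  d_1[S2] = 0*1/8 + 0*1/4 + 1*1/8 + 0*1/8 = 1/8
  d_1[S3] = 0*3/16 + 0*1/16 + 1*7/16 + 0*1/16 = 7/16
d_1 = (S0=1/4, S1=3/16, S2=1/8, S3=7/16)
  d_2[S0] = 1/4*3/16 + 3/16*1/2 + 1/8*1/4 + 7/16*7/16 = 93/256
  d_2[S1] = 1/4*1/2 + 3/16*3/16 + 1/8*3/16 + 7/16*3/8 = 89/256
  d_2[S2] = 1/4*1/8 + 3/16*1/4 + 1/8*1/8 + 7/16*1/8 = 19/128
  d_2[S3] = 1/4*3/16 + 3/16*1/16 + 1/8*7/16 + 7/16*1/16 = 9/64
d_2 = (S0=93/256, S1=89/256, S2=19/128, S3=9/64)
  d_3[S0] = 93/256*3/16 + 89/256*1/2 + 19/128*1/4 + 9/64*7/16 = 1395/4096
  d_3[S1] = 93/256*1/2 + 89/256*3/16 + 19/128*3/16 + 9/64*3/8 = 1341/4096
  d_3[S2] = 93/256*1/8 + 89/256*1/4 + 19/128*1/8 + 9/64*1/8 = 345/2048
  d_3[S3] = 93/256*3/16 + 89/256*1/16 + 19/128*7/16 + 9/64*1/16 = 335/2048
d_3 = (S0=1395/4096, S1=1341/4096, S2=345/2048, S3=335/2048)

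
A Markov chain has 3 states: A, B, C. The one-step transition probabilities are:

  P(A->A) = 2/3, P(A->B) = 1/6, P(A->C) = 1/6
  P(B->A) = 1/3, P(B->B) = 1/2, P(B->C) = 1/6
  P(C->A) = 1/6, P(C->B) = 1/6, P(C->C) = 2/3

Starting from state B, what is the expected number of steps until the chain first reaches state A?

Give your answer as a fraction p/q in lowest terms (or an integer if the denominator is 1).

Answer: 18/5

Derivation:
Let h_i = expected steps to first reach A from state i.
Boundary: h_A = 0.
First-step equations for the other states:
  h_B = 1 + 1/3*h_A + 1/2*h_B + 1/6*h_C
  h_C = 1 + 1/6*h_A + 1/6*h_B + 2/3*h_C

Substituting h_A = 0 and rearranging gives the linear system (I - Q) h = 1:
  [1/2, -1/6] . (h_B, h_C) = 1
  [-1/6, 1/3] . (h_B, h_C) = 1

Solving yields:
  h_B = 18/5
  h_C = 24/5

Starting state is B, so the expected hitting time is h_B = 18/5.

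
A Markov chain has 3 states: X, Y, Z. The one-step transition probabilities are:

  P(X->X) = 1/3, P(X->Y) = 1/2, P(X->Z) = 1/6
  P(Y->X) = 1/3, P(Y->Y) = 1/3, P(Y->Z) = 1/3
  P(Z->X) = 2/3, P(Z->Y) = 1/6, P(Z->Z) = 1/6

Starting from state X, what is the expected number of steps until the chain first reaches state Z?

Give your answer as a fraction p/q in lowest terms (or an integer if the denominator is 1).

Answer: 21/5

Derivation:
Let h_i = expected steps to first reach Z from state i.
Boundary: h_Z = 0.
First-step equations for the other states:
  h_X = 1 + 1/3*h_X + 1/2*h_Y + 1/6*h_Z
  h_Y = 1 + 1/3*h_X + 1/3*h_Y + 1/3*h_Z

Substituting h_Z = 0 and rearranging gives the linear system (I - Q) h = 1:
  [2/3, -1/2] . (h_X, h_Y) = 1
  [-1/3, 2/3] . (h_X, h_Y) = 1

Solving yields:
  h_X = 21/5
  h_Y = 18/5

Starting state is X, so the expected hitting time is h_X = 21/5.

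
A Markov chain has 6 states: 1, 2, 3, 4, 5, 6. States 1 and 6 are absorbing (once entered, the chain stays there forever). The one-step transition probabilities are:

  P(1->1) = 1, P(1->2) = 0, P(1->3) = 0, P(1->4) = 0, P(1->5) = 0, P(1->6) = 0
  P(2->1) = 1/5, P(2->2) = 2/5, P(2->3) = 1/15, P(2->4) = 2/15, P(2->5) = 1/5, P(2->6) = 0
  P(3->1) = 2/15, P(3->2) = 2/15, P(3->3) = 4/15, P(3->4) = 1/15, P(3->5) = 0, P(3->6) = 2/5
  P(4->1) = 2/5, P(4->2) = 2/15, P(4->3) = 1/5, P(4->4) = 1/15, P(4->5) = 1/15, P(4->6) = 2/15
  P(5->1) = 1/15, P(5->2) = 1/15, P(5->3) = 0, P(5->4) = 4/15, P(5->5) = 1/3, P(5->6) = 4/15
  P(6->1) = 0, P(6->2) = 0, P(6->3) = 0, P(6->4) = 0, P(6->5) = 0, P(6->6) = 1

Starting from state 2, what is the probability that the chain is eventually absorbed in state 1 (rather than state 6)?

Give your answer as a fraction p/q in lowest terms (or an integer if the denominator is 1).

Answer: 751/1153

Derivation:
Let a_i = P(absorbed in 1 | start in state i).
Boundary conditions: a_1 = 1, a_6 = 0.
For each transient state i, a_i = sum_j P(i->j) * a_j:
  a_2 = 1/5*a_1 + 2/5*a_2 + 1/15*a_3 + 2/15*a_4 + 1/5*a_5 + 0*a_6
  a_3 = 2/15*a_1 + 2/15*a_2 + 4/15*a_3 + 1/15*a_4 + 0*a_5 + 2/5*a_6
  a_4 = 2/5*a_1 + 2/15*a_2 + 1/5*a_3 + 1/15*a_4 + 1/15*a_5 + 2/15*a_6
  a_5 = 1/15*a_1 + 1/15*a_2 + 0*a_3 + 4/15*a_4 + 1/3*a_5 + 4/15*a_6

Substituting a_1 = 1 and a_6 = 0, rearrange to (I - Q) a = r where r[i] = P(i -> 1):
  [3/5, -1/15, -2/15, -1/5] . (a_2, a_3, a_4, a_5) = 1/5
  [-2/15, 11/15, -1/15, 0] . (a_2, a_3, a_4, a_5) = 2/15
  [-2/15, -1/5, 14/15, -1/15] . (a_2, a_3, a_4, a_5) = 2/5
  [-1/15, 0, -4/15, 2/3] . (a_2, a_3, a_4, a_5) = 1/15

Solving yields:
  a_2 = 751/1153
  a_3 = 412/1153
  a_4 = 724/1153
  a_5 = 480/1153

Starting state is 2, so the absorption probability is a_2 = 751/1153.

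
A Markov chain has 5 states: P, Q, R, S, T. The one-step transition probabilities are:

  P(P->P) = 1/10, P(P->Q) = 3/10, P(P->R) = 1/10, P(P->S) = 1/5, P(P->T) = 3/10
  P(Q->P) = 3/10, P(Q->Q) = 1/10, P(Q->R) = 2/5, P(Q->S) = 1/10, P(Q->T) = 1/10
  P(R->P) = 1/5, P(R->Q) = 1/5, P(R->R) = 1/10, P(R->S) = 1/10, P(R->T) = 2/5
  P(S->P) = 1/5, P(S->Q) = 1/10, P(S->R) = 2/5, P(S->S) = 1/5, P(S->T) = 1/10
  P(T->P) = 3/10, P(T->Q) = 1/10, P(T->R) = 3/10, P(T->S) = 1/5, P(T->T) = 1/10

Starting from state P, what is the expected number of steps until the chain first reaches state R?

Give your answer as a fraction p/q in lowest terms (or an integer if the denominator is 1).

Answer: 1380/343

Derivation:
Let h_i = expected steps to first reach R from state i.
Boundary: h_R = 0.
First-step equations for the other states:
  h_P = 1 + 1/10*h_P + 3/10*h_Q + 1/10*h_R + 1/5*h_S + 3/10*h_T
  h_Q = 1 + 3/10*h_P + 1/10*h_Q + 2/5*h_R + 1/10*h_S + 1/10*h_T
  h_S = 1 + 1/5*h_P + 1/10*h_Q + 2/5*h_R + 1/5*h_S + 1/10*h_T
  h_T = 1 + 3/10*h_P + 1/10*h_Q + 3/10*h_R + 1/5*h_S + 1/10*h_T

Substituting h_R = 0 and rearranging gives the linear system (I - Q) h = 1:
  [9/10, -3/10, -1/5, -3/10] . (h_P, h_Q, h_S, h_T) = 1
  [-3/10, 9/10, -1/10, -1/10] . (h_P, h_Q, h_S, h_T) = 1
  [-1/5, -1/10, 4/5, -1/10] . (h_P, h_Q, h_S, h_T) = 1
  [-3/10, -1/10, -1/5, 9/10] . (h_P, h_Q, h_S, h_T) = 1

Solving yields:
  h_P = 1380/343
  h_Q = 156/49
  h_S = 1060/343
  h_T = 1198/343

Starting state is P, so the expected hitting time is h_P = 1380/343.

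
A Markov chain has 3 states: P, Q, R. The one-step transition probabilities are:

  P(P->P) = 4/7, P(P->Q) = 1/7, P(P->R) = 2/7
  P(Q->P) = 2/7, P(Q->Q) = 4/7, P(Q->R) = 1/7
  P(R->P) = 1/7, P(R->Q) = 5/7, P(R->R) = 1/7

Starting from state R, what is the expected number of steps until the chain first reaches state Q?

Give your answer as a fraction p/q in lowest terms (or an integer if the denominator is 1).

Let h_i = expected steps to first reach Q from state i.
Boundary: h_Q = 0.
First-step equations for the other states:
  h_P = 1 + 4/7*h_P + 1/7*h_Q + 2/7*h_R
  h_R = 1 + 1/7*h_P + 5/7*h_Q + 1/7*h_R

Substituting h_Q = 0 and rearranging gives the linear system (I - Q) h = 1:
  [3/7, -2/7] . (h_P, h_R) = 1
  [-1/7, 6/7] . (h_P, h_R) = 1

Solving yields:
  h_P = 7/2
  h_R = 7/4

Starting state is R, so the expected hitting time is h_R = 7/4.

Answer: 7/4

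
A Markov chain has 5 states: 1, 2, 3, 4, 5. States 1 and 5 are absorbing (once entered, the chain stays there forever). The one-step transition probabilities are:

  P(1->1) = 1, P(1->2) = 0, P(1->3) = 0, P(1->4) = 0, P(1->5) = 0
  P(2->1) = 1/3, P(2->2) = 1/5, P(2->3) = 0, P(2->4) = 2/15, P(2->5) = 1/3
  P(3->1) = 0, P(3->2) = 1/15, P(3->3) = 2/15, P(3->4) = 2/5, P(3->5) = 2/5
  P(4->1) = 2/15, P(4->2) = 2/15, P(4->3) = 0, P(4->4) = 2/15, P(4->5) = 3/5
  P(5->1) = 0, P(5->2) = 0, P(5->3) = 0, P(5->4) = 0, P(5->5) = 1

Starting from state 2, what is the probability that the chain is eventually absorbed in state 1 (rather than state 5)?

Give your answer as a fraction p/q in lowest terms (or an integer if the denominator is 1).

Answer: 69/152

Derivation:
Let a_i = P(absorbed in 1 | start in state i).
Boundary conditions: a_1 = 1, a_5 = 0.
For each transient state i, a_i = sum_j P(i->j) * a_j:
  a_2 = 1/3*a_1 + 1/5*a_2 + 0*a_3 + 2/15*a_4 + 1/3*a_5
  a_3 = 0*a_1 + 1/15*a_2 + 2/15*a_3 + 2/5*a_4 + 2/5*a_5
  a_4 = 2/15*a_1 + 2/15*a_2 + 0*a_3 + 2/15*a_4 + 3/5*a_5

Substituting a_1 = 1 and a_5 = 0, rearrange to (I - Q) a = r where r[i] = P(i -> 1):
  [4/5, 0, -2/15] . (a_2, a_3, a_4) = 1/3
  [-1/15, 13/15, -2/5] . (a_2, a_3, a_4) = 0
  [-2/15, 0, 13/15] . (a_2, a_3, a_4) = 2/15

Solving yields:
  a_2 = 69/152
  a_3 = 21/152
  a_4 = 17/76

Starting state is 2, so the absorption probability is a_2 = 69/152.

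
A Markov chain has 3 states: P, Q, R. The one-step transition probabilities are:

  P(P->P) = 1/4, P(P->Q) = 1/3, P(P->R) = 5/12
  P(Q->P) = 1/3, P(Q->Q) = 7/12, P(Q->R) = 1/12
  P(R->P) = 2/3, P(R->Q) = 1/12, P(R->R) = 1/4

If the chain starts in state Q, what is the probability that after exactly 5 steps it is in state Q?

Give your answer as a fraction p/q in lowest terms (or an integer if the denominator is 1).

Answer: 421/1152

Derivation:
Computing P^5 by repeated multiplication:
P^1 =
  P: [1/4, 1/3, 5/12]
  Q: [1/3, 7/12, 1/12]
  R: [2/3, 1/12, 1/4]
P^2 =
  P: [65/144, 5/16, 17/72]
  Q: [1/3, 11/24, 5/24]
  R: [13/36, 7/24, 25/72]
P^3 =
  P: [647/1728, 203/576, 59/216]
  Q: [3/8, 19/48, 11/48]
  R: [181/432, 23/72, 113/432]
P^4 =
  P: [8153/20736, 2441/6912, 1315/5184]
  Q: [109/288, 3/8, 71/288]
  R: [1999/5184, 601/1728, 691/2592]
P^5 =
  P: [95831/248832, 29711/82944, 15967/62208]
  Q: [1327/3456, 421/1152, 433/1728]
  R: [24265/62208, 7333/20736, 1993/7776]

(P^5)[Q -> Q] = 421/1152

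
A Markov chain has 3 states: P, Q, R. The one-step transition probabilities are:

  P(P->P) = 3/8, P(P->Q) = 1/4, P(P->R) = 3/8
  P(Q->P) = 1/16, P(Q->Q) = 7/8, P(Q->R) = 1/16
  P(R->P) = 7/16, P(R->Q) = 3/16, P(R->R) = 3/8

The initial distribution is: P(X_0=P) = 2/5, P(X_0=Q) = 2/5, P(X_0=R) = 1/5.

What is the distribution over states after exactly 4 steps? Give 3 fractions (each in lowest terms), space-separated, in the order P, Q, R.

Propagating the distribution step by step (d_{t+1} = d_t * P):
d_0 = (P=2/5, Q=2/5, R=1/5)
  d_1[P] = 2/5*3/8 + 2/5*1/16 + 1/5*7/16 = 21/80
  d_1[Q] = 2/5*1/4 + 2/5*7/8 + 1/5*3/16 = 39/80
  d_1[R] = 2/5*3/8 + 2/5*1/16 + 1/5*3/8 = 1/4
d_1 = (P=21/80, Q=39/80, R=1/4)
  d_2[P] = 21/80*3/8 + 39/80*1/16 + 1/4*7/16 = 61/256
  d_2[Q] = 21/80*1/4 + 39/80*7/8 + 1/4*3/16 = 69/128
  d_2[R] = 21/80*3/8 + 39/80*1/16 + 1/4*3/8 = 57/256
d_2 = (P=61/256, Q=69/128, R=57/256)
  d_3[P] = 61/256*3/8 + 69/128*1/16 + 57/256*7/16 = 903/4096
  d_3[Q] = 61/256*1/4 + 69/128*7/8 + 57/256*3/16 = 2347/4096
  d_3[R] = 61/256*3/8 + 69/128*1/16 + 57/256*3/8 = 423/2048
d_3 = (P=903/4096, Q=2347/4096, R=423/2048)
  d_4[P] = 903/4096*3/8 + 2347/4096*1/16 + 423/2048*7/16 = 13687/65536
  d_4[Q] = 903/4096*1/4 + 2347/4096*7/8 + 423/2048*3/16 = 1219/2048
  d_4[R] = 903/4096*3/8 + 2347/4096*1/16 + 423/2048*3/8 = 12841/65536
d_4 = (P=13687/65536, Q=1219/2048, R=12841/65536)

Answer: 13687/65536 1219/2048 12841/65536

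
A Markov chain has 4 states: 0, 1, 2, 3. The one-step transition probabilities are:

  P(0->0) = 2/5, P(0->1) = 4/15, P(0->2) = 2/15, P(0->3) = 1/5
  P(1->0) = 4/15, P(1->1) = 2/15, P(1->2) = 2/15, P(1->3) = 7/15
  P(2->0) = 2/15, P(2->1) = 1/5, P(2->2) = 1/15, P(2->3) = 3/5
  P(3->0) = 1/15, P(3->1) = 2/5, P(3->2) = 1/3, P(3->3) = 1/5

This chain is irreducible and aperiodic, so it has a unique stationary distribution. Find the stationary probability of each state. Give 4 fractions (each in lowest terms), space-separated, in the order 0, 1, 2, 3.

Answer: 363/1829 969/3658 695/3658 634/1829

Derivation:
The stationary distribution satisfies pi = pi * P, i.e.:
  pi_0 = 2/5*pi_0 + 4/15*pi_1 + 2/15*pi_2 + 1/15*pi_3
  pi_1 = 4/15*pi_0 + 2/15*pi_1 + 1/5*pi_2 + 2/5*pi_3
  pi_2 = 2/15*pi_0 + 2/15*pi_1 + 1/15*pi_2 + 1/3*pi_3
  pi_3 = 1/5*pi_0 + 7/15*pi_1 + 3/5*pi_2 + 1/5*pi_3
with normalization: pi_0 + pi_1 + pi_2 + pi_3 = 1.

Using the first 3 balance equations plus normalization, the linear system A*pi = b is:
  [-3/5, 4/15, 2/15, 1/15] . pi = 0
  [4/15, -13/15, 1/5, 2/5] . pi = 0
  [2/15, 2/15, -14/15, 1/3] . pi = 0
  [1, 1, 1, 1] . pi = 1

Solving yields:
  pi_0 = 363/1829
  pi_1 = 969/3658
  pi_2 = 695/3658
  pi_3 = 634/1829

Verification (pi * P):
  363/1829*2/5 + 969/3658*4/15 + 695/3658*2/15 + 634/1829*1/15 = 363/1829 = pi_0  (ok)
  363/1829*4/15 + 969/3658*2/15 + 695/3658*1/5 + 634/1829*2/5 = 969/3658 = pi_1  (ok)
  363/1829*2/15 + 969/3658*2/15 + 695/3658*1/15 + 634/1829*1/3 = 695/3658 = pi_2  (ok)
  363/1829*1/5 + 969/3658*7/15 + 695/3658*3/5 + 634/1829*1/5 = 634/1829 = pi_3  (ok)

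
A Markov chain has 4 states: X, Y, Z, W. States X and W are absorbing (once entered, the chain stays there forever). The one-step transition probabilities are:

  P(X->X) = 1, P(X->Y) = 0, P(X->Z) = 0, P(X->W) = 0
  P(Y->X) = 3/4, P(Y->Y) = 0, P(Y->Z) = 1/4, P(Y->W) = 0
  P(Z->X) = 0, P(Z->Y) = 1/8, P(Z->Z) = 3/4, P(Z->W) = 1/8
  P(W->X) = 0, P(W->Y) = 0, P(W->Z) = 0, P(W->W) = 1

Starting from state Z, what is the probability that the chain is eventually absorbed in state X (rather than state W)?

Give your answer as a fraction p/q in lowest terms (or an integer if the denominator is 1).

Let a_i = P(absorbed in X | start in state i).
Boundary conditions: a_X = 1, a_W = 0.
For each transient state i, a_i = sum_j P(i->j) * a_j:
  a_Y = 3/4*a_X + 0*a_Y + 1/4*a_Z + 0*a_W
  a_Z = 0*a_X + 1/8*a_Y + 3/4*a_Z + 1/8*a_W

Substituting a_X = 1 and a_W = 0, rearrange to (I - Q) a = r where r[i] = P(i -> X):
  [1, -1/4] . (a_Y, a_Z) = 3/4
  [-1/8, 1/4] . (a_Y, a_Z) = 0

Solving yields:
  a_Y = 6/7
  a_Z = 3/7

Starting state is Z, so the absorption probability is a_Z = 3/7.

Answer: 3/7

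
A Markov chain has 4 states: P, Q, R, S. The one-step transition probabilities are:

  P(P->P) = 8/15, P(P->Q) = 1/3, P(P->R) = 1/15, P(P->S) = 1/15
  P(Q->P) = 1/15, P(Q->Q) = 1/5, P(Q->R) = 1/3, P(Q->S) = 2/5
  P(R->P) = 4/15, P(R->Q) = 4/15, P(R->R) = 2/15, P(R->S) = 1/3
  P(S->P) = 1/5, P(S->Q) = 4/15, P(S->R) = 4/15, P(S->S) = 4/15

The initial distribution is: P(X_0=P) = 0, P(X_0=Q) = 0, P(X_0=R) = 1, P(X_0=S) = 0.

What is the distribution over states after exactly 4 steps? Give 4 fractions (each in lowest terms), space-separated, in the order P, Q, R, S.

Answer: 13504/50625 13499/50625 10331/50625 13291/50625

Derivation:
Propagating the distribution step by step (d_{t+1} = d_t * P):
d_0 = (P=0, Q=0, R=1, S=0)
  d_1[P] = 0*8/15 + 0*1/15 + 1*4/15 + 0*1/5 = 4/15
  d_1[Q] = 0*1/3 + 0*1/5 + 1*4/15 + 0*4/15 = 4/15
  d_1[R] = 0*1/15 + 0*1/3 + 1*2/15 + 0*4/15 = 2/15
  d_1[S] = 0*1/15 + 0*2/5 + 1*1/3 + 0*4/15 = 1/3
d_1 = (P=4/15, Q=4/15, R=2/15, S=1/3)
  d_2[P] = 4/15*8/15 + 4/15*1/15 + 2/15*4/15 + 1/3*1/5 = 59/225
  d_2[Q] = 4/15*1/3 + 4/15*1/5 + 2/15*4/15 + 1/3*4/15 = 4/15
  d_2[R] = 4/15*1/15 + 4/15*1/3 + 2/15*2/15 + 1/3*4/15 = 16/75
  d_2[S] = 4/15*1/15 + 4/15*2/5 + 2/15*1/3 + 1/3*4/15 = 58/225
d_2 = (P=59/225, Q=4/15, R=16/75, S=58/225)
  d_3[P] = 59/225*8/15 + 4/15*1/15 + 16/75*4/15 + 58/225*1/5 = 898/3375
  d_3[Q] = 59/225*1/3 + 4/15*1/5 + 16/75*4/15 + 58/225*4/15 = 899/3375
  d_3[R] = 59/225*1/15 + 4/15*1/3 + 16/75*2/15 + 58/225*4/15 = 229/1125
  d_3[S] = 59/225*1/15 + 4/15*2/5 + 16/75*1/3 + 58/225*4/15 = 33/125
d_3 = (P=898/3375, Q=899/3375, R=229/1125, S=33/125)
  d_4[P] = 898/3375*8/15 + 899/3375*1/15 + 229/1125*4/15 + 33/125*1/5 = 13504/50625
  d_4[Q] = 898/3375*1/3 + 899/3375*1/5 + 229/1125*4/15 + 33/125*4/15 = 13499/50625
  d_4[R] = 898/3375*1/15 + 899/3375*1/3 + 229/1125*2/15 + 33/125*4/15 = 10331/50625
  d_4[S] = 898/3375*1/15 + 899/3375*2/5 + 229/1125*1/3 + 33/125*4/15 = 13291/50625
d_4 = (P=13504/50625, Q=13499/50625, R=10331/50625, S=13291/50625)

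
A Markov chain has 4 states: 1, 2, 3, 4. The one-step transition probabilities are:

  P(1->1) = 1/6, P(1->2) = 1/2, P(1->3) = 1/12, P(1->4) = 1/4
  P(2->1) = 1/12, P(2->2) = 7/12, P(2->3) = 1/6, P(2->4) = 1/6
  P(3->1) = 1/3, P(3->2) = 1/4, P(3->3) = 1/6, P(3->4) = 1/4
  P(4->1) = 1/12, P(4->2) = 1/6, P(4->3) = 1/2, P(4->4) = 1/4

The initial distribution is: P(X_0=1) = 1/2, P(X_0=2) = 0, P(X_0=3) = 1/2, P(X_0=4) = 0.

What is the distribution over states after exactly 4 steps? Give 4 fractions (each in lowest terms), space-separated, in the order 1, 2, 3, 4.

Answer: 529/3456 5597/13824 3121/13824 1495/6912

Derivation:
Propagating the distribution step by step (d_{t+1} = d_t * P):
d_0 = (1=1/2, 2=0, 3=1/2, 4=0)
  d_1[1] = 1/2*1/6 + 0*1/12 + 1/2*1/3 + 0*1/12 = 1/4
  d_1[2] = 1/2*1/2 + 0*7/12 + 1/2*1/4 + 0*1/6 = 3/8
  d_1[3] = 1/2*1/12 + 0*1/6 + 1/2*1/6 + 0*1/2 = 1/8
  d_1[4] = 1/2*1/4 + 0*1/6 + 1/2*1/4 + 0*1/4 = 1/4
d_1 = (1=1/4, 2=3/8, 3=1/8, 4=1/4)
  d_2[1] = 1/4*1/6 + 3/8*1/12 + 1/8*1/3 + 1/4*1/12 = 13/96
  d_2[2] = 1/4*1/2 + 3/8*7/12 + 1/8*1/4 + 1/4*1/6 = 5/12
  d_2[3] = 1/4*1/12 + 3/8*1/6 + 1/8*1/6 + 1/4*1/2 = 11/48
  d_2[4] = 1/4*1/4 + 3/8*1/6 + 1/8*1/4 + 1/4*1/4 = 7/32
d_2 = (1=13/96, 2=5/12, 3=11/48, 4=7/32)
  d_3[1] = 13/96*1/6 + 5/12*1/12 + 11/48*1/3 + 7/32*1/12 = 175/1152
  d_3[2] = 13/96*1/2 + 5/12*7/12 + 11/48*1/4 + 7/32*1/6 = 233/576
  d_3[3] = 13/96*1/12 + 5/12*1/6 + 11/48*1/6 + 7/32*1/2 = 263/1152
  d_3[4] = 13/96*1/4 + 5/12*1/6 + 11/48*1/4 + 7/32*1/4 = 31/144
d_3 = (1=175/1152, 2=233/576, 3=263/1152, 4=31/144)
  d_4[1] = 175/1152*1/6 + 233/576*1/12 + 263/1152*1/3 + 31/144*1/12 = 529/3456
  d_4[2] = 175/1152*1/2 + 233/576*7/12 + 263/1152*1/4 + 31/144*1/6 = 5597/13824
  d_4[3] = 175/1152*1/12 + 233/576*1/6 + 263/1152*1/6 + 31/144*1/2 = 3121/13824
  d_4[4] = 175/1152*1/4 + 233/576*1/6 + 263/1152*1/4 + 31/144*1/4 = 1495/6912
d_4 = (1=529/3456, 2=5597/13824, 3=3121/13824, 4=1495/6912)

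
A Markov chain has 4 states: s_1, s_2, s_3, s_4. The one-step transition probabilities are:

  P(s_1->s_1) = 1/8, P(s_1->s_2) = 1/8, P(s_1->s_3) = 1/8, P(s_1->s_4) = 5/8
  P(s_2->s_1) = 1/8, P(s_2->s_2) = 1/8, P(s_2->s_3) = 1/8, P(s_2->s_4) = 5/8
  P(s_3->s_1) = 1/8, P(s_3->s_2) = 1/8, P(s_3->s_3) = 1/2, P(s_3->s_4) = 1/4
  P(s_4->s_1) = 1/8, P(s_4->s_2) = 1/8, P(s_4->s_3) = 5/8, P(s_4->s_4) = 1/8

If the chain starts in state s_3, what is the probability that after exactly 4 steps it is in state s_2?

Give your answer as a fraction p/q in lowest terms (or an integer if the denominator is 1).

Computing P^4 by repeated multiplication:
P^1 =
  s_1: [1/8, 1/8, 1/8, 5/8]
  s_2: [1/8, 1/8, 1/8, 5/8]
  s_3: [1/8, 1/8, 1/2, 1/4]
  s_4: [1/8, 1/8, 5/8, 1/8]
P^2 =
  s_1: [1/8, 1/8, 31/64, 17/64]
  s_2: [1/8, 1/8, 31/64, 17/64]
  s_3: [1/8, 1/8, 7/16, 5/16]
  s_4: [1/8, 1/8, 27/64, 21/64]
P^3 =
  s_1: [1/8, 1/8, 225/512, 159/512]
  s_2: [1/8, 1/8, 225/512, 159/512]
  s_3: [1/8, 1/8, 57/128, 39/128]
  s_4: [1/8, 1/8, 229/512, 155/512]
P^4 =
  s_1: [1/8, 1/8, 1823/4096, 1249/4096]
  s_2: [1/8, 1/8, 1823/4096, 1249/4096]
  s_3: [1/8, 1/8, 455/1024, 313/1024]
  s_4: [1/8, 1/8, 1819/4096, 1253/4096]

(P^4)[s_3 -> s_2] = 1/8

Answer: 1/8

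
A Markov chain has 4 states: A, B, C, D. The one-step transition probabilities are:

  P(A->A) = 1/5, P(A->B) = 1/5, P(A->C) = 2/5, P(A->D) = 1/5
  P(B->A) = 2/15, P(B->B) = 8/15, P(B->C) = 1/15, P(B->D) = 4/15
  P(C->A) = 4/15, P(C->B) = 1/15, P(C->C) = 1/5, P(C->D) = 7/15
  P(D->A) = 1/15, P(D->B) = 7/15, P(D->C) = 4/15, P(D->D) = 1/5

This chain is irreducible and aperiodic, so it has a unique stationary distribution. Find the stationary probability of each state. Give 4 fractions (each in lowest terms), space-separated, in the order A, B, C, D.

Answer: 133/878 163/439 175/878 122/439

Derivation:
The stationary distribution satisfies pi = pi * P, i.e.:
  pi_A = 1/5*pi_A + 2/15*pi_B + 4/15*pi_C + 1/15*pi_D
  pi_B = 1/5*pi_A + 8/15*pi_B + 1/15*pi_C + 7/15*pi_D
  pi_C = 2/5*pi_A + 1/15*pi_B + 1/5*pi_C + 4/15*pi_D
  pi_D = 1/5*pi_A + 4/15*pi_B + 7/15*pi_C + 1/5*pi_D
with normalization: pi_A + pi_B + pi_C + pi_D = 1.

Using the first 3 balance equations plus normalization, the linear system A*pi = b is:
  [-4/5, 2/15, 4/15, 1/15] . pi = 0
  [1/5, -7/15, 1/15, 7/15] . pi = 0
  [2/5, 1/15, -4/5, 4/15] . pi = 0
  [1, 1, 1, 1] . pi = 1

Solving yields:
  pi_A = 133/878
  pi_B = 163/439
  pi_C = 175/878
  pi_D = 122/439

Verification (pi * P):
  133/878*1/5 + 163/439*2/15 + 175/878*4/15 + 122/439*1/15 = 133/878 = pi_A  (ok)
  133/878*1/5 + 163/439*8/15 + 175/878*1/15 + 122/439*7/15 = 163/439 = pi_B  (ok)
  133/878*2/5 + 163/439*1/15 + 175/878*1/5 + 122/439*4/15 = 175/878 = pi_C  (ok)
  133/878*1/5 + 163/439*4/15 + 175/878*7/15 + 122/439*1/5 = 122/439 = pi_D  (ok)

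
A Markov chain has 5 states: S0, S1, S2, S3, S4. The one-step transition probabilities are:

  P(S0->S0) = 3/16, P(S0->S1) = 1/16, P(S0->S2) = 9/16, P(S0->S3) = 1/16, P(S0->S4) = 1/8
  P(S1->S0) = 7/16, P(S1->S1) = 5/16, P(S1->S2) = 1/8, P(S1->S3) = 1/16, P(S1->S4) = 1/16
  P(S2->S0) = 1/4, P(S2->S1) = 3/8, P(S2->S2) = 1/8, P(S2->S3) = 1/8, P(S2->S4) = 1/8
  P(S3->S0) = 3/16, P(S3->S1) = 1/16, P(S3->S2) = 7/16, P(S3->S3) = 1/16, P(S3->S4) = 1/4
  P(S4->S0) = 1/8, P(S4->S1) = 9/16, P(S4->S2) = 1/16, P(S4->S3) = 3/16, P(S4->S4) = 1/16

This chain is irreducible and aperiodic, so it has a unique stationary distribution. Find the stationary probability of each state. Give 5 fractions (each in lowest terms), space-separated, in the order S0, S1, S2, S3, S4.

The stationary distribution satisfies pi = pi * P, i.e.:
  pi_S0 = 3/16*pi_S0 + 7/16*pi_S1 + 1/4*pi_S2 + 3/16*pi_S3 + 1/8*pi_S4
  pi_S1 = 1/16*pi_S0 + 5/16*pi_S1 + 3/8*pi_S2 + 1/16*pi_S3 + 9/16*pi_S4
  pi_S2 = 9/16*pi_S0 + 1/8*pi_S1 + 1/8*pi_S2 + 7/16*pi_S3 + 1/16*pi_S4
  pi_S3 = 1/16*pi_S0 + 1/16*pi_S1 + 1/8*pi_S2 + 1/16*pi_S3 + 3/16*pi_S4
  pi_S4 = 1/8*pi_S0 + 1/16*pi_S1 + 1/8*pi_S2 + 1/4*pi_S3 + 1/16*pi_S4
with normalization: pi_S0 + pi_S1 + pi_S2 + pi_S3 + pi_S4 = 1.

Using the first 4 balance equations plus normalization, the linear system A*pi = b is:
  [-13/16, 7/16, 1/4, 3/16, 1/8] . pi = 0
  [1/16, -11/16, 3/8, 1/16, 9/16] . pi = 0
  [9/16, 1/8, -7/8, 7/16, 1/16] . pi = 0
  [1/16, 1/16, 1/8, -15/16, 3/16] . pi = 0
  [1, 1, 1, 1, 1] . pi = 1

Solving yields:
  pi_S0 = 2848/10795
  pi_S1 = 2892/10795
  pi_S2 = 2833/10795
  pi_S3 = 1004/10795
  pi_S4 = 1218/10795

Verification (pi * P):
  2848/10795*3/16 + 2892/10795*7/16 + 2833/10795*1/4 + 1004/10795*3/16 + 1218/10795*1/8 = 2848/10795 = pi_S0  (ok)
  2848/10795*1/16 + 2892/10795*5/16 + 2833/10795*3/8 + 1004/10795*1/16 + 1218/10795*9/16 = 2892/10795 = pi_S1  (ok)
  2848/10795*9/16 + 2892/10795*1/8 + 2833/10795*1/8 + 1004/10795*7/16 + 1218/10795*1/16 = 2833/10795 = pi_S2  (ok)
  2848/10795*1/16 + 2892/10795*1/16 + 2833/10795*1/8 + 1004/10795*1/16 + 1218/10795*3/16 = 1004/10795 = pi_S3  (ok)
  2848/10795*1/8 + 2892/10795*1/16 + 2833/10795*1/8 + 1004/10795*1/4 + 1218/10795*1/16 = 1218/10795 = pi_S4  (ok)

Answer: 2848/10795 2892/10795 2833/10795 1004/10795 1218/10795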